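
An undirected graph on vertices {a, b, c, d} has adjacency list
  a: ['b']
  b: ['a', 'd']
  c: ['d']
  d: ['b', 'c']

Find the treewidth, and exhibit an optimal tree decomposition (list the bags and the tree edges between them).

Treewidth 1.
One optimal decomposition is:
Bags: B1 = {c, d}  B2 = {b, d}  B3 = {a, b}
Tree: B1–B2, B2–B3

Each bag holds 2 vertices, so the decomposition has width 1, which upper-bounds the treewidth. Since G has at least one edge (e.g. c–d), it is not an edgeless graph, so tw(G) ≥ 1. Hence tw(G) = 1 exactly.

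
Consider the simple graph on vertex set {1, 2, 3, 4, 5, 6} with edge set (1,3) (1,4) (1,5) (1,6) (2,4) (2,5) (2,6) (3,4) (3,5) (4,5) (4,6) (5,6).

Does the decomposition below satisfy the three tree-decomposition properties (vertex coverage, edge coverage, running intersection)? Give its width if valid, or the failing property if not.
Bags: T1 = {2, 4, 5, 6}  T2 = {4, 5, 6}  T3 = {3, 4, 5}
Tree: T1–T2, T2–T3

A tree decomposition must satisfy three properties: every vertex lies in some bag; for every edge, both endpoints lie together in some bag; and for every vertex, the bags containing it form a connected subtree. Here vertex 1 appears in no bag, so the decomposition is invalid.

No — vertex 1 appears in no bag.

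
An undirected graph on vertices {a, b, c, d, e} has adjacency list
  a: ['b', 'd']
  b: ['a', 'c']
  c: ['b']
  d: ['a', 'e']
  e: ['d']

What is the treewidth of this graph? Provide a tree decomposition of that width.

Each bag holds 2 vertices, so the decomposition has width 1, which upper-bounds the treewidth. Any graph with an edge has treewidth ≥ 1, and G has the edge e–d. Therefore the treewidth is 1.

Treewidth 1.
Bags: B1 = {d, e}  B2 = {a, d}  B3 = {a, b}  B4 = {b, c}
Tree: B1–B2, B2–B3, B3–B4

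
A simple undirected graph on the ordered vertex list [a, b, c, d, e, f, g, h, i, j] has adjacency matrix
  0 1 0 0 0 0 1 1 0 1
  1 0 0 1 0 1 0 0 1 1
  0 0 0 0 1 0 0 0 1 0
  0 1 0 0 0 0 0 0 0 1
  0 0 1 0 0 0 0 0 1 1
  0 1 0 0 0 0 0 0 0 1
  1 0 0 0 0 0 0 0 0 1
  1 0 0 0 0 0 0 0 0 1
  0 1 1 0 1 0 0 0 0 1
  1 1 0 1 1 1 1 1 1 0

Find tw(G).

2

A width-2 tree decomposition is:
Bags: B1 = {b, d, j}  B2 = {b, i, j}  B3 = {e, i, j}  B4 = {a, b, j}  B5 = {c, e, i}  B6 = {a, h, j}  B7 = {a, g, j}  B8 = {b, f, j}
Tree: B1–B2, B2–B3, B2–B4, B3–B5, B4–B6, B4–B7, B2–B8
The largest bag has 3 vertices, giving width 2; this decomposition certifies tw(G) ≤ 2. On the other hand G contains the 3-clique {a, g, j}. A clique must lie in a single bag of any decomposition, so no decomposition can have width below 2. Therefore the treewidth is 2.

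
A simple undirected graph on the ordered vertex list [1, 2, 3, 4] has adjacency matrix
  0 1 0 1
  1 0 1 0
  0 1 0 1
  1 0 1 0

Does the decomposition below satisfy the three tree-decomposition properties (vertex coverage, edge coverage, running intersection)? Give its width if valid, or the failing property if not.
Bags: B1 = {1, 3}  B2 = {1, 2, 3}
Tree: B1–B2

A tree decomposition must satisfy three properties: every vertex lies in some bag; for every edge, both endpoints lie together in some bag; and for every vertex, the bags containing it form a connected subtree. Here vertex 4 appears in no bag, so the decomposition is invalid.

No — vertex 4 appears in no bag.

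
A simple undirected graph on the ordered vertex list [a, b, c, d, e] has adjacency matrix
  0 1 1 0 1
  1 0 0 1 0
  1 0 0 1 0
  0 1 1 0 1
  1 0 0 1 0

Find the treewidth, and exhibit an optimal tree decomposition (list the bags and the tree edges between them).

Treewidth 2.
One optimal decomposition is:
Bags: B1 = {a, b, d}  B2 = {a, c, d}  B3 = {a, d, e}
Tree: B1–B2, B2–B3

Every bag has size at most 3, so the width is 3 − 1 = 2 and tw(G) ≤ 2. The edges d–b–a–c–d form a cycle, so G is not a tree and its treewidth is at least 2. Combining the bounds, tw(G) = 2.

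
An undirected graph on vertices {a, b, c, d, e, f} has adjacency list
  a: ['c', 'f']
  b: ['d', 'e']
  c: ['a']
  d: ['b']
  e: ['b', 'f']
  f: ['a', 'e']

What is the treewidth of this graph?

1

A width-1 tree decomposition is:
Bags: B1 = {b, d}  B2 = {b, e}  B3 = {e, f}  B4 = {a, f}  B5 = {a, c}
Tree: B1–B2, B2–B3, B3–B4, B4–B5
The largest bag has 2 vertices, giving width 1; this decomposition certifies tw(G) ≤ 1. Since G has at least one edge (e.g. d–b), it is not an edgeless graph, so tw(G) ≥ 1. The upper and lower bounds meet at 1, so that is the treewidth.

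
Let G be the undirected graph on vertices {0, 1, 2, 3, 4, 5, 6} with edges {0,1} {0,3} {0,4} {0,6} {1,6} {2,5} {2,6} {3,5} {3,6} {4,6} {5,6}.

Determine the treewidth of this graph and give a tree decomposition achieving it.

Every bag has size at most 3, so the width is 3 − 1 = 2 and tw(G) ≤ 2. On the other hand G contains the 3-clique {0, 1, 6}. A clique must lie in a single bag of any decomposition, so no decomposition can have width below 2. Combining the bounds, tw(G) = 2.

Treewidth 2.
One optimal decomposition is:
Bags: B1 = {0, 3, 6}  B2 = {3, 5, 6}  B3 = {2, 5, 6}  B4 = {0, 4, 6}  B5 = {0, 1, 6}
Tree: B1–B2, B2–B3, B1–B4, B1–B5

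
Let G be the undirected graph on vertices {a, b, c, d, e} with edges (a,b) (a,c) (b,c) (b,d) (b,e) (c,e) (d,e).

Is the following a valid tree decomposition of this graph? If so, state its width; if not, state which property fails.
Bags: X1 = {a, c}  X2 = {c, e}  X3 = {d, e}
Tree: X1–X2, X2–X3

No — vertex b appears in no bag.

A tree decomposition must satisfy three properties: every vertex lies in some bag; for every edge, both endpoints lie together in some bag; and for every vertex, the bags containing it form a connected subtree. Here vertex b appears in no bag, so the decomposition is invalid.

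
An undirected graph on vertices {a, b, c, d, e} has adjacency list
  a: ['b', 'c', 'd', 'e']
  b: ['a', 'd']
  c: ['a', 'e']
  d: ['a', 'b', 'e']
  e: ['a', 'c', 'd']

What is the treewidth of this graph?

2

A width-2 tree decomposition is:
Bags: B1 = {a, b, d}  B2 = {a, d, e}  B3 = {a, c, e}
Tree: B1–B2, B2–B3
The largest bag has 3 vertices, giving width 2; this decomposition certifies tw(G) ≤ 2. Conversely, {a, d, e} is a clique of size 3, and the vertices of any clique must share a bag in every tree decomposition; so some bag has ≥ 3 vertices and tw(G) ≥ 2. Combining the bounds, tw(G) = 2.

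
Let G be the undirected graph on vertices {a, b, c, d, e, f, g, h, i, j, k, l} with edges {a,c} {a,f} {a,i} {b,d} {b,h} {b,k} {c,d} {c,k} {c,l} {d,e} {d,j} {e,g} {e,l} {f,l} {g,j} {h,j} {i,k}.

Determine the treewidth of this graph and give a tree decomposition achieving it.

Each bag holds 4 vertices, so the decomposition has width 3, which upper-bounds the treewidth. For the lower bound: the 4 vertex sets {g,h,j}, {e}, {d}, {b,c,k,l} are disjoint, each induces a connected subgraph, and every pair is joined by at least one edge of G. Contracting each set to a single vertex therefore yields K_{4} as a minor, and since treewidth is minor-monotone, tw(G) ≥ tw(K_{4}) = 3. The upper and lower bounds meet at 3, so that is the treewidth.

Treewidth 3.
One such decomposition:
Bags: B1 = {e, g, h, j}  B2 = {d, e, h, j}  B3 = {b, d, e, h}  B4 = {b, d, e, l}  B5 = {b, c, d, l}  B6 = {b, c, k, l}  B7 = {c, f, k, l}  B8 = {a, c, f, k}  B9 = {a, f, i, k}
Tree: B1–B2, B2–B3, B3–B4, B4–B5, B5–B6, B6–B7, B7–B8, B8–B9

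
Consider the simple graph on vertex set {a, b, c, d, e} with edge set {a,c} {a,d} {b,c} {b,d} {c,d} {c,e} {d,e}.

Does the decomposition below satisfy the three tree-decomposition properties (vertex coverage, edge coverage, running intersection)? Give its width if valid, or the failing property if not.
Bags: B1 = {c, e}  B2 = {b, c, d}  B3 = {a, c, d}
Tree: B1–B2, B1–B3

A tree decomposition must satisfy three properties: every vertex lies in some bag; for every edge, both endpoints lie together in some bag; and for every vertex, the bags containing it form a connected subtree. Here edge (d,e) lies in no bag, so the decomposition is invalid.

No — edge (d,e) lies in no bag.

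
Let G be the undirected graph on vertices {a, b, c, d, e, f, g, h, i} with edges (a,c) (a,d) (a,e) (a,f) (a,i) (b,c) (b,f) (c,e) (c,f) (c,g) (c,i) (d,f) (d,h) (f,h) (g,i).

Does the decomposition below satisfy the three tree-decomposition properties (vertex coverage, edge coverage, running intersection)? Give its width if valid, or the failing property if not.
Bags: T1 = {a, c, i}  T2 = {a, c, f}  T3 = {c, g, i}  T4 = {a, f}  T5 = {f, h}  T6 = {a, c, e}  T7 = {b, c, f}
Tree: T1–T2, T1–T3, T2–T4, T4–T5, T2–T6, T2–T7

A tree decomposition must satisfy three properties: every vertex lies in some bag; for every edge, both endpoints lie together in some bag; and for every vertex, the bags containing it form a connected subtree. Here vertex d appears in no bag, so the decomposition is invalid.

No — vertex d appears in no bag.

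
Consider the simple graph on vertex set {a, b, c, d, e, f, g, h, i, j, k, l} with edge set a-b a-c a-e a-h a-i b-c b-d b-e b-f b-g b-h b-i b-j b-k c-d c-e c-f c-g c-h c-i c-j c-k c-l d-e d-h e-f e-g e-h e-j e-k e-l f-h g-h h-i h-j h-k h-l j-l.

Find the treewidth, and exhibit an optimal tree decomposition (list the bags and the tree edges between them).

Treewidth 4.
One optimal decomposition is:
Bags: B1 = {b, c, e, h, j}  B2 = {c, e, h, j, l}  B3 = {b, c, d, e, h}  B4 = {a, b, c, e, h}  B5 = {b, c, e, h, k}  B6 = {b, c, e, g, h}  B7 = {a, b, c, h, i}  B8 = {b, c, e, f, h}
Tree: B1–B2, B1–B3, B3–B4, B4–B5, B1–B6, B4–B7, B6–B8

Each bag holds 5 vertices, so the decomposition has width 4, which upper-bounds the treewidth. On the other hand G contains the 5-clique {c, e, h, j, l}. A clique must lie in a single bag of any decomposition, so no decomposition can have width below 4. Hence tw(G) = 4 exactly.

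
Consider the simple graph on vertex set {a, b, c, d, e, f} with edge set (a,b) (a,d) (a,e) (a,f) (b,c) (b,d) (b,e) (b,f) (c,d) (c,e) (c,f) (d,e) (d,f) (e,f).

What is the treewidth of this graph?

4

A width-4 tree decomposition is:
Bags: B1 = {b, c, d, e, f}  B2 = {a, b, d, e, f}
Tree: B1–B2
Each bag holds 5 vertices, so the decomposition has width 4, which upper-bounds the treewidth. On the other hand G contains the 5-clique {b, c, d, e, f}. A clique must lie in a single bag of any decomposition, so no decomposition can have width below 4. Combining the bounds, tw(G) = 4.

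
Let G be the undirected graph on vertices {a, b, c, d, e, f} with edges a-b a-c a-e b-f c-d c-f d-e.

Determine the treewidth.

2

A width-2 tree decomposition is:
Bags: B1 = {a, d, e}  B2 = {a, c, d}  B3 = {a, b, c}  B4 = {b, c, f}
Tree: B1–B2, B2–B3, B3–B4
Each bag holds 3 vertices, so the decomposition has width 2, which upper-bounds the treewidth. For the lower bound, G contains the cycle e–d–c–a–e, so G is not a forest; only forests have treewidth ≤ 1, hence tw(G) ≥ 2. Combining the bounds, tw(G) = 2.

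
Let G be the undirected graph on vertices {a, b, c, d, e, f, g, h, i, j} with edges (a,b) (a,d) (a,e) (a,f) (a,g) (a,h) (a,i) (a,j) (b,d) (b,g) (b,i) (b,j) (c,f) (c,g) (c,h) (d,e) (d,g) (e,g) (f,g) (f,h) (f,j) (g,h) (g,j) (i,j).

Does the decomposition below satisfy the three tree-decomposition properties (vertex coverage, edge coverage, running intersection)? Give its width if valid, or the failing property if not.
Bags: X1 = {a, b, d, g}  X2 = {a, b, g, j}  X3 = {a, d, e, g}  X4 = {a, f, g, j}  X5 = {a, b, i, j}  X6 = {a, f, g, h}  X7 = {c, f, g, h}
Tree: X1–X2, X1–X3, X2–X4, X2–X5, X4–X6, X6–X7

Vertex coverage: the bags together contain {a, b, c, d, e, f, g, h, i, j}, the full vertex set. Edge coverage: each edge of G has both endpoints in at least one bag. Running intersection: for every vertex, the bags containing it form a connected subtree. All three properties hold, so this is a valid tree decomposition of width max|bag| − 1 = 3, and hence tw(G) ≤ 3.

Yes; width 3.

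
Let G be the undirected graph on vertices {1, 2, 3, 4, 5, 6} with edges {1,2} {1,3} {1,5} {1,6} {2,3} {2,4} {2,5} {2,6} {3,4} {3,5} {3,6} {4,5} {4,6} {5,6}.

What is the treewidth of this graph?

A width-4 tree decomposition is:
Bags: B1 = {2, 3, 4, 5, 6}  B2 = {1, 2, 3, 5, 6}
Tree: B1–B2
Every bag has size at most 5, so the width is 5 − 1 = 4 and tw(G) ≤ 4. Conversely, {1, 2, 3, 5, 6} is a clique of size 5, and the vertices of any clique must share a bag in every tree decomposition; so some bag has ≥ 5 vertices and tw(G) ≥ 4. Therefore the treewidth is 4.

4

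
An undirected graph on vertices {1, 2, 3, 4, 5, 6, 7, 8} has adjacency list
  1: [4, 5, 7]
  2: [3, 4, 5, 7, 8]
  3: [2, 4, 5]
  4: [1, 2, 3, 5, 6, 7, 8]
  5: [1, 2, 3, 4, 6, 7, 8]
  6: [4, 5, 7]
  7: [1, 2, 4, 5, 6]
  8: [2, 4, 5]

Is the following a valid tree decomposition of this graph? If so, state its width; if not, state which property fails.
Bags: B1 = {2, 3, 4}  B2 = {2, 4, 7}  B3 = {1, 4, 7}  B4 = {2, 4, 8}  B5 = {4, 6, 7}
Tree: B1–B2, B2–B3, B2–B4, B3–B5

A tree decomposition must satisfy three properties: every vertex lies in some bag; for every edge, both endpoints lie together in some bag; and for every vertex, the bags containing it form a connected subtree. Here vertex 5 appears in no bag, so the decomposition is invalid.

No — vertex 5 appears in no bag.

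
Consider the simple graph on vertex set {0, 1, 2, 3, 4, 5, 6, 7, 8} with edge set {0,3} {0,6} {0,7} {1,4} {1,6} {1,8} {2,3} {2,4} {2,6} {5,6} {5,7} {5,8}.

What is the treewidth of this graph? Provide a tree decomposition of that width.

Treewidth 3.
Bags: B1 = {1, 4, 5, 8}  B2 = {1, 4, 5, 6}  B3 = {2, 4, 5, 6}  B4 = {2, 5, 6, 7}  B5 = {0, 2, 6, 7}  B6 = {0, 2, 3, 7}
Tree: B1–B2, B2–B3, B3–B4, B4–B5, B5–B6

Every bag has size at most 4, so the width is 4 − 1 = 3 and tw(G) ≤ 3. For the lower bound: the 4 vertex sets {1,4,8}, {5}, {6}, {0,2,3,7} are disjoint, each induces a connected subgraph, and every pair is joined by at least one edge of G. Contracting each set to a single vertex therefore yields K_{4} as a minor, and since treewidth is minor-monotone, tw(G) ≥ tw(K_{4}) = 3. Hence tw(G) = 3 exactly.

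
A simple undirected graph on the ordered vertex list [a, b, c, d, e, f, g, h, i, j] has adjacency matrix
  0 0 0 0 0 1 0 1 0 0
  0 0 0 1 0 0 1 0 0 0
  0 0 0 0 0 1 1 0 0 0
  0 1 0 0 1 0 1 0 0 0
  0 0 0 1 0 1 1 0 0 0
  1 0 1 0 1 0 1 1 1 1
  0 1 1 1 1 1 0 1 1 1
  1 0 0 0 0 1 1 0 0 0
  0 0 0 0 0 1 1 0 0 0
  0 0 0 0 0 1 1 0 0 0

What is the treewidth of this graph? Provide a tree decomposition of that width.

Treewidth 2.
One optimal decomposition is:
Bags: B1 = {e, f, g}  B2 = {c, f, g}  B3 = {d, e, g}  B4 = {f, g, i}  B5 = {f, g, h}  B6 = {b, d, g}  B7 = {f, g, j}  B8 = {a, f, h}
Tree: B1–B2, B1–B3, B1–B4, B1–B5, B3–B6, B4–B7, B5–B8

The largest bag has 3 vertices, giving width 2; this decomposition certifies tw(G) ≤ 2. On the other hand G contains the 3-clique {d, e, g}. A clique must lie in a single bag of any decomposition, so no decomposition can have width below 2. Hence tw(G) = 2 exactly.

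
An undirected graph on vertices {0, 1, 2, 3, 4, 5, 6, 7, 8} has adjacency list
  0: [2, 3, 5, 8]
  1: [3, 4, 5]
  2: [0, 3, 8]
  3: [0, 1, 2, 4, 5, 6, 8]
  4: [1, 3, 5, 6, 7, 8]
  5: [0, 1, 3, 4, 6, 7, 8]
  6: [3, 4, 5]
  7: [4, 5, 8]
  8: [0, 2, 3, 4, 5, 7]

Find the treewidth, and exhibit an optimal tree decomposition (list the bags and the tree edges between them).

Each bag holds 4 vertices, so the decomposition has width 3, which upper-bounds the treewidth. On the other hand G contains the 4-clique {0, 2, 3, 8}. A clique must lie in a single bag of any decomposition, so no decomposition can have width below 3. The upper and lower bounds meet at 3, so that is the treewidth.

Treewidth 3.
Bags: B1 = {3, 4, 5, 6}  B2 = {3, 4, 5, 8}  B3 = {0, 3, 5, 8}  B4 = {4, 5, 7, 8}  B5 = {1, 3, 4, 5}  B6 = {0, 2, 3, 8}
Tree: B1–B2, B2–B3, B2–B4, B2–B5, B3–B6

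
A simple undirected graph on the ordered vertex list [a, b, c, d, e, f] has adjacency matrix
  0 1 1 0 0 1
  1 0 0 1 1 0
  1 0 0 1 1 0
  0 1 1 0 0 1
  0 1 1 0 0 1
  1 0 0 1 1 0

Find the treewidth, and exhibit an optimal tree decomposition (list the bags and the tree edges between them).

The largest bag has 4 vertices, giving width 3; this decomposition certifies tw(G) ≤ 3. For the lower bound: the 4 vertex sets {d,f}, {a,c}, {b}, {e} are disjoint, each induces a connected subgraph, and every pair is joined by at least one edge of G. Contracting each set to a single vertex therefore yields K_{4} as a minor, and since treewidth is minor-monotone, tw(G) ≥ tw(K_{4}) = 3. Combining the bounds, tw(G) = 3.

Treewidth 3.
One such decomposition:
Bags: B1 = {b, c, d, f}  B2 = {a, b, c, f}  B3 = {b, c, e, f}
Tree: B1–B2, B2–B3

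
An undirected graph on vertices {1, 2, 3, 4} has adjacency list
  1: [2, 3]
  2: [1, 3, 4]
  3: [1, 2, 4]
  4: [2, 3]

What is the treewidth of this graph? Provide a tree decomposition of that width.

Each bag holds 3 vertices, so the decomposition has width 2, which upper-bounds the treewidth. Conversely, {1, 2, 3} is a clique of size 3, and the vertices of any clique must share a bag in every tree decomposition; so some bag has ≥ 3 vertices and tw(G) ≥ 2. Combining the bounds, tw(G) = 2.

Treewidth 2.
One such decomposition:
Bags: B1 = {2, 3, 4}  B2 = {1, 2, 3}
Tree: B1–B2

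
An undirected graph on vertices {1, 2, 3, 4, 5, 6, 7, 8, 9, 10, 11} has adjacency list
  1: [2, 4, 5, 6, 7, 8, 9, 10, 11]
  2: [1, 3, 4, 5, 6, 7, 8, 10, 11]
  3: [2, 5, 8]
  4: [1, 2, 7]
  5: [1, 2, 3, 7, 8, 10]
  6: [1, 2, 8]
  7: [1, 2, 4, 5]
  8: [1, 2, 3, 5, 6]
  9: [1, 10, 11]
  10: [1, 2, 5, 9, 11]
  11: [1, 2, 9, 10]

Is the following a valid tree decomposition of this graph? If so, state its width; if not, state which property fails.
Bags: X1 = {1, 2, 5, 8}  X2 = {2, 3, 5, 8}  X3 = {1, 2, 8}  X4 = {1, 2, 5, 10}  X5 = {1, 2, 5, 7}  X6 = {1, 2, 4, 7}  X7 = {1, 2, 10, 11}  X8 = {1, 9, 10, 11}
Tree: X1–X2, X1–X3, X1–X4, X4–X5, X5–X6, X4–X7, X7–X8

No — vertex 6 appears in no bag.

A tree decomposition must satisfy three properties: every vertex lies in some bag; for every edge, both endpoints lie together in some bag; and for every vertex, the bags containing it form a connected subtree. Here vertex 6 appears in no bag, so the decomposition is invalid.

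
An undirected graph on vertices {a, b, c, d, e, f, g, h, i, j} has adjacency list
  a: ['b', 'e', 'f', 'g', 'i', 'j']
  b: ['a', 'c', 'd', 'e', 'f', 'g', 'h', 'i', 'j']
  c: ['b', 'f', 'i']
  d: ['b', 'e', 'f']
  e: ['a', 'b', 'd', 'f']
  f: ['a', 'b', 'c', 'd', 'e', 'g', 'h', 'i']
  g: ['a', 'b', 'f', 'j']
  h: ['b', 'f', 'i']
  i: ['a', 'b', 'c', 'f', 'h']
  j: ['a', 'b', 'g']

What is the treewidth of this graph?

A width-3 tree decomposition is:
Bags: B1 = {a, b, e, f}  B2 = {a, b, f, i}  B3 = {b, d, e, f}  B4 = {a, b, f, g}  B5 = {b, f, h, i}  B6 = {a, b, g, j}  B7 = {b, c, f, i}
Tree: B1–B2, B1–B3, B1–B4, B2–B5, B4–B6, B5–B7
Each bag holds 4 vertices, so the decomposition has width 3, which upper-bounds the treewidth. Conversely, {a, b, g, j} is a clique of size 4, and the vertices of any clique must share a bag in every tree decomposition; so some bag has ≥ 4 vertices and tw(G) ≥ 3. Therefore the treewidth is 3.

3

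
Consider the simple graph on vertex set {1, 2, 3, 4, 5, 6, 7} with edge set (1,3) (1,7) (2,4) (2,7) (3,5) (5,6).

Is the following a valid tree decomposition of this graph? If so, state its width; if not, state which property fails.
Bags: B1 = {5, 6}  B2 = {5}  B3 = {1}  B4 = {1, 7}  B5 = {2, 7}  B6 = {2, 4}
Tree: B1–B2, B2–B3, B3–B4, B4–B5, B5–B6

A tree decomposition must satisfy three properties: every vertex lies in some bag; for every edge, both endpoints lie together in some bag; and for every vertex, the bags containing it form a connected subtree. Here vertex 3 appears in no bag, so the decomposition is invalid.

No — vertex 3 appears in no bag.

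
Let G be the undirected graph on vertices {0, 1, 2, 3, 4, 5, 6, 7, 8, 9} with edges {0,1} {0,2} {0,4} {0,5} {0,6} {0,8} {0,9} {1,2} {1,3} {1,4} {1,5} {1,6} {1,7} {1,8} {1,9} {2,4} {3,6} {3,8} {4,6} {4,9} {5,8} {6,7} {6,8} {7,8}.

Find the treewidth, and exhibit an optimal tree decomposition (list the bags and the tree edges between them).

Treewidth 3.
Bags: B1 = {0, 1, 4, 6}  B2 = {0, 1, 6, 8}  B3 = {0, 1, 4, 9}  B4 = {1, 6, 7, 8}  B5 = {1, 3, 6, 8}  B6 = {0, 1, 5, 8}  B7 = {0, 1, 2, 4}
Tree: B1–B2, B1–B3, B2–B4, B4–B5, B2–B6, B1–B7

Each bag holds 4 vertices, so the decomposition has width 3, which upper-bounds the treewidth. On the other hand G contains the 4-clique {0, 1, 5, 8}. A clique must lie in a single bag of any decomposition, so no decomposition can have width below 3. The upper and lower bounds meet at 3, so that is the treewidth.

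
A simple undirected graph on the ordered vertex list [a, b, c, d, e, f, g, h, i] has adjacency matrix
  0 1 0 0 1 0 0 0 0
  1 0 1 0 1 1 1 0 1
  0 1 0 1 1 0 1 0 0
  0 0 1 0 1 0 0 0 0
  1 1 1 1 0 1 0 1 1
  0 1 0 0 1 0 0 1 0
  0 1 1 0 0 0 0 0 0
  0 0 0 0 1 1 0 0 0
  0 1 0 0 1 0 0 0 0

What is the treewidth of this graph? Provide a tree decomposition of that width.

Each bag holds 3 vertices, so the decomposition has width 2, which upper-bounds the treewidth. On the other hand G contains the 3-clique {b, c, g}. A clique must lie in a single bag of any decomposition, so no decomposition can have width below 2. Hence tw(G) = 2 exactly.

Treewidth 2.
One such decomposition:
Bags: B1 = {b, e, f}  B2 = {b, e, i}  B3 = {b, c, e}  B4 = {e, f, h}  B5 = {c, d, e}  B6 = {b, c, g}  B7 = {a, b, e}
Tree: B1–B2, B2–B3, B1–B4, B3–B5, B3–B6, B3–B7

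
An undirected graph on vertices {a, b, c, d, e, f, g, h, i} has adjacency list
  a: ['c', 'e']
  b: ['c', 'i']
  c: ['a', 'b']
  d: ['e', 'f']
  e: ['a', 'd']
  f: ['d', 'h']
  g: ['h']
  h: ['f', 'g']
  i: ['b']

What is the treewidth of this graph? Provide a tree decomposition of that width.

Treewidth 1.
One optimal decomposition is:
Bags: B1 = {b, i}  B2 = {b, c}  B3 = {a, c}  B4 = {a, e}  B5 = {d, e}  B6 = {d, f}  B7 = {f, h}  B8 = {g, h}
Tree: B1–B2, B2–B3, B3–B4, B4–B5, B5–B6, B6–B7, B7–B8

Every bag has size at most 2, so the width is 2 − 1 = 1 and tw(G) ≤ 1. Any graph with an edge has treewidth ≥ 1, and G has the edge i–b. The upper and lower bounds meet at 1, so that is the treewidth.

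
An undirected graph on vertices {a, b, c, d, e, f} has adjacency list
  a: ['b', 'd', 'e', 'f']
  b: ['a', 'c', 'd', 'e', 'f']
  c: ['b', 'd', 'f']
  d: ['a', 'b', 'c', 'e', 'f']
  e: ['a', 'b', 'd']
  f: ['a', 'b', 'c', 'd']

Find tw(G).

3

A width-3 tree decomposition is:
Bags: B1 = {a, b, d, f}  B2 = {a, b, d, e}  B3 = {b, c, d, f}
Tree: B1–B2, B1–B3
Each bag holds 4 vertices, so the decomposition has width 3, which upper-bounds the treewidth. Conversely, {b, c, d, f} is a clique of size 4, and the vertices of any clique must share a bag in every tree decomposition; so some bag has ≥ 4 vertices and tw(G) ≥ 3. Combining the bounds, tw(G) = 3.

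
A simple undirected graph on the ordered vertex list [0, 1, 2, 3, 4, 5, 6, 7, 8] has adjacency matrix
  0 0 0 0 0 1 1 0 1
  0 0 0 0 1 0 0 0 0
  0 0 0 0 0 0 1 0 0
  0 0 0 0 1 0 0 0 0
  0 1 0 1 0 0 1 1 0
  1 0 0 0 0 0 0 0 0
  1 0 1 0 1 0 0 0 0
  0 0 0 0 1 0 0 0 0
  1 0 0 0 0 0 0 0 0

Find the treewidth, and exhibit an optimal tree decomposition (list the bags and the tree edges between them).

Every bag has size at most 2, so the width is 2 − 1 = 1 and tw(G) ≤ 1. Any graph with an edge has treewidth ≥ 1, and G has the edge 0–6. Therefore the treewidth is 1.

Treewidth 1.
One optimal decomposition is:
Bags: B1 = {0, 6}  B2 = {4, 6}  B3 = {0, 5}  B4 = {4, 7}  B5 = {2, 6}  B6 = {0, 8}  B7 = {1, 4}  B8 = {3, 4}
Tree: B1–B2, B1–B3, B2–B4, B2–B5, B3–B6, B4–B7, B4–B8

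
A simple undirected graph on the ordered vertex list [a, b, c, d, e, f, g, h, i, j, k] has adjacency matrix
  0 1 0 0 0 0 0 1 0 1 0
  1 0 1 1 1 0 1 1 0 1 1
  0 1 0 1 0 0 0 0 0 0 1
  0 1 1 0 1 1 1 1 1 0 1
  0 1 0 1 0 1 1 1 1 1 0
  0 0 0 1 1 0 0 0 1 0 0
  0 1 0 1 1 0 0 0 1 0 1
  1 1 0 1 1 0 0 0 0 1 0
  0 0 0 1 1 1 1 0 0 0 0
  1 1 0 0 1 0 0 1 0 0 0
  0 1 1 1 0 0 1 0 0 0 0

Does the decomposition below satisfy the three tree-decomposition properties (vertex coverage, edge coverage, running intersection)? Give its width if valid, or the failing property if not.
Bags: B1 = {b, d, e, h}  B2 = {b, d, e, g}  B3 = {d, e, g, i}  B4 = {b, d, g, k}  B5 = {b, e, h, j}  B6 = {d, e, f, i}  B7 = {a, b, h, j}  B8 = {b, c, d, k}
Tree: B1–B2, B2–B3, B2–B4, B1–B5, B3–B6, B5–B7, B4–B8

Checking the three conditions: (i) the bags cover all of {a, b, c, d, e, f, g, h, i, j, k}; (ii) for each edge, some bag contains both endpoints; (iii) the bags containing any fixed vertex form a subtree. All hold, so the decomposition is valid with width 4 − 1 = 3.

Yes; width 3.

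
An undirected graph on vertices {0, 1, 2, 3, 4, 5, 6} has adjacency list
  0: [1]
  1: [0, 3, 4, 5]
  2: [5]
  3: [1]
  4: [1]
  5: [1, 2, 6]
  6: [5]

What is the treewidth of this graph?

1

A width-1 tree decomposition is:
Bags: B1 = {1, 5}  B2 = {2, 5}  B3 = {1, 4}  B4 = {1, 3}  B5 = {5, 6}  B6 = {0, 1}
Tree: B1–B2, B1–B3, B1–B4, B1–B5, B1–B6
Each bag holds 2 vertices, so the decomposition has width 1, which upper-bounds the treewidth. Since G has at least one edge (e.g. 1–5), it is not an edgeless graph, so tw(G) ≥ 1. Combining the bounds, tw(G) = 1.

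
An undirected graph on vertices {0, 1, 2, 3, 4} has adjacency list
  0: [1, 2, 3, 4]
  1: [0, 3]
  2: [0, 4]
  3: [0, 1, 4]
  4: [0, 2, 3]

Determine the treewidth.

2

A width-2 tree decomposition is:
Bags: B1 = {0, 3, 4}  B2 = {0, 2, 4}  B3 = {0, 1, 3}
Tree: B1–B2, B1–B3
Every bag has size at most 3, so the width is 3 − 1 = 2 and tw(G) ≤ 2. On the other hand G contains the 3-clique {0, 2, 4}. A clique must lie in a single bag of any decomposition, so no decomposition can have width below 2. Combining the bounds, tw(G) = 2.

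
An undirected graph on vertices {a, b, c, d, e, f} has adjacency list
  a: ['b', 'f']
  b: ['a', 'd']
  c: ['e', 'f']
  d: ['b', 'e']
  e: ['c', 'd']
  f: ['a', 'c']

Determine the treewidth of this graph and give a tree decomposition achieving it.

Treewidth 2.
One such decomposition:
Bags: B1 = {c, e, f}  B2 = {a, e, f}  B3 = {a, b, e}  B4 = {b, d, e}
Tree: B1–B2, B2–B3, B3–B4

The largest bag has 3 vertices, giving width 2; this decomposition certifies tw(G) ≤ 2. Since e–c–f–a–b–d–e is a cycle in G, G is not acyclic. Forests are exactly the graphs of treewidth ≤ 1, so tw(G) ≥ 2. Hence tw(G) = 2 exactly.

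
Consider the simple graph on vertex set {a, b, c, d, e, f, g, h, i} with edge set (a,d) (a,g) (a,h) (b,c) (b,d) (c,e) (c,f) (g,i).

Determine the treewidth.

1

A width-1 tree decomposition is:
Bags: B1 = {a, d}  B2 = {a, g}  B3 = {g, i}  B4 = {a, h}  B5 = {b, d}  B6 = {b, c}  B7 = {c, e}  B8 = {c, f}
Tree: B1–B2, B2–B3, B2–B4, B1–B5, B5–B6, B6–B7, B6–B8
Each bag holds 2 vertices, so the decomposition has width 1, which upper-bounds the treewidth. Any graph with an edge has treewidth ≥ 1, and G has the edge d–a. The upper and lower bounds meet at 1, so that is the treewidth.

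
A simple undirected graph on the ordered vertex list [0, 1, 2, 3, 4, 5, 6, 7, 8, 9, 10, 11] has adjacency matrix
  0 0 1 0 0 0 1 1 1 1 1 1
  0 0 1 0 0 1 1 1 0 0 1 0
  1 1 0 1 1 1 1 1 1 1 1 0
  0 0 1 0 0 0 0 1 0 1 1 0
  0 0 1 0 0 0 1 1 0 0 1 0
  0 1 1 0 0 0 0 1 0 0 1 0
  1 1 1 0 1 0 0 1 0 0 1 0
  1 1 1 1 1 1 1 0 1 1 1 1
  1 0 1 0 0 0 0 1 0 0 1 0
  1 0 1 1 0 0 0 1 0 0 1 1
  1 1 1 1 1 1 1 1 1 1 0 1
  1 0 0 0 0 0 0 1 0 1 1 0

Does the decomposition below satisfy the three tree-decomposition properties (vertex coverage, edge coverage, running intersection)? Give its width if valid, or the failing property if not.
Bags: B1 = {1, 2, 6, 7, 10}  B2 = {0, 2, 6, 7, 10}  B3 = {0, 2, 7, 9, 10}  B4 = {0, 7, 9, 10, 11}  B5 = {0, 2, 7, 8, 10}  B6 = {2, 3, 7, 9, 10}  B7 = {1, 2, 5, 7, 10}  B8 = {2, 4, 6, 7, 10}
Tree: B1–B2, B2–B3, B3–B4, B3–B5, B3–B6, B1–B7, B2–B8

Yes; width 4.

Checking the three conditions: (i) the bags cover all of {0, 1, 2, 3, 4, 5, 6, 7, 8, 9, 10, 11}; (ii) for each edge, some bag contains both endpoints; (iii) the bags containing any fixed vertex form a subtree. All hold, so the decomposition is valid with width 5 − 1 = 4.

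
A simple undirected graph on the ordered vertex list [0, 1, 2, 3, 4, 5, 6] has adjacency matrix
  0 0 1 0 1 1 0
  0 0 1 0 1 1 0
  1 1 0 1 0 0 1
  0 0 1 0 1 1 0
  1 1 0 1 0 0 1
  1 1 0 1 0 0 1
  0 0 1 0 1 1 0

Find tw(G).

3

A width-3 tree decomposition is:
Bags: B1 = {2, 3, 4, 5}  B2 = {2, 4, 5, 6}  B3 = {1, 2, 4, 5}  B4 = {0, 2, 4, 5}
Tree: B1–B2, B2–B3, B3–B4
The largest bag has 4 vertices, giving width 3; this decomposition certifies tw(G) ≤ 3. For the lower bound: the 4 vertex sets {3,5}, {2,6}, {4}, {1} are disjoint, each induces a connected subgraph, and every pair is joined by at least one edge of G. Contracting each set to a single vertex therefore yields K_{4} as a minor, and since treewidth is minor-monotone, tw(G) ≥ tw(K_{4}) = 3. Therefore the treewidth is 3.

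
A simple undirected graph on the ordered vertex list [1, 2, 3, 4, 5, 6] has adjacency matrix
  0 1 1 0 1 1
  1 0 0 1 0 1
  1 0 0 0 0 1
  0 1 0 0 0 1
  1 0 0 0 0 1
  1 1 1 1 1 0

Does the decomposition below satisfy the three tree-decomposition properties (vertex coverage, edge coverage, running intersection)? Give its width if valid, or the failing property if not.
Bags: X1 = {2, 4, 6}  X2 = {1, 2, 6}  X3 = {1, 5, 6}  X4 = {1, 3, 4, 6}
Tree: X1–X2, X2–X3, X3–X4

No — bags containing vertex 4 are not connected in the tree.

A tree decomposition must satisfy three properties: every vertex lies in some bag; for every edge, both endpoints lie together in some bag; and for every vertex, the bags containing it form a connected subtree. Here bags containing vertex 4 are not connected in the tree, so the decomposition is invalid.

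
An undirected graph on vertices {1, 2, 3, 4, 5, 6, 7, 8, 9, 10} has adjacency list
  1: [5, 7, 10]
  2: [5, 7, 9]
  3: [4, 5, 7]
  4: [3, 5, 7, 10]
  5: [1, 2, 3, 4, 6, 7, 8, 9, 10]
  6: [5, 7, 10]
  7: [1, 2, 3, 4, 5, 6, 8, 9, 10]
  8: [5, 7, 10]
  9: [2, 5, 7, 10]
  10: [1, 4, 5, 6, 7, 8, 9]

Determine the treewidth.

3

A width-3 tree decomposition is:
Bags: B1 = {3, 4, 5, 7}  B2 = {4, 5, 7, 10}  B3 = {5, 7, 9, 10}  B4 = {1, 5, 7, 10}  B5 = {5, 6, 7, 10}  B6 = {5, 7, 8, 10}  B7 = {2, 5, 7, 9}
Tree: B1–B2, B2–B3, B2–B4, B2–B5, B5–B6, B3–B7
Every bag has size at most 4, so the width is 4 − 1 = 3 and tw(G) ≤ 3. For the lower bound, the 4 vertices {1, 5, 7, 10} are pairwise adjacent, and any tree decomposition puts a clique entirely inside one bag — forcing width ≥ 3. Therefore the treewidth is 3.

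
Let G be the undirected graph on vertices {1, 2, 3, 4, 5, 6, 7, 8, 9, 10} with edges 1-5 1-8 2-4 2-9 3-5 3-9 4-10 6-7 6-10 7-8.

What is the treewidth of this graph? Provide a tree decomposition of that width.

Treewidth 2.
One optimal decomposition is:
Bags: B1 = {1, 3, 5}  B2 = {1, 3, 9}  B3 = {1, 2, 9}  B4 = {1, 2, 4}  B5 = {1, 4, 10}  B6 = {1, 6, 10}  B7 = {1, 6, 7}  B8 = {1, 7, 8}
Tree: B1–B2, B2–B3, B3–B4, B4–B5, B5–B6, B6–B7, B7–B8

The largest bag has 3 vertices, giving width 2; this decomposition certifies tw(G) ≤ 2. For the lower bound, G contains the cycle 1–5–3–9–2–4–10–6–7–8–1, so G is not a forest; only forests have treewidth ≤ 1, hence tw(G) ≥ 2. Hence tw(G) = 2 exactly.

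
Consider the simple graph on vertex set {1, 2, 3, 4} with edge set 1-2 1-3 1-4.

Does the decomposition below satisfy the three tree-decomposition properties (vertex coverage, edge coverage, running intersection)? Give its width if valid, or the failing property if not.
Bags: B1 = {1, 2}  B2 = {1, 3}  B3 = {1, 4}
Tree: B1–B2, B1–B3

Yes; width 1.

Checking the three conditions: (i) the bags cover all of {1, 2, 3, 4}; (ii) for each edge, some bag contains both endpoints; (iii) the bags containing any fixed vertex form a subtree. All hold, so the decomposition is valid with width 2 − 1 = 1.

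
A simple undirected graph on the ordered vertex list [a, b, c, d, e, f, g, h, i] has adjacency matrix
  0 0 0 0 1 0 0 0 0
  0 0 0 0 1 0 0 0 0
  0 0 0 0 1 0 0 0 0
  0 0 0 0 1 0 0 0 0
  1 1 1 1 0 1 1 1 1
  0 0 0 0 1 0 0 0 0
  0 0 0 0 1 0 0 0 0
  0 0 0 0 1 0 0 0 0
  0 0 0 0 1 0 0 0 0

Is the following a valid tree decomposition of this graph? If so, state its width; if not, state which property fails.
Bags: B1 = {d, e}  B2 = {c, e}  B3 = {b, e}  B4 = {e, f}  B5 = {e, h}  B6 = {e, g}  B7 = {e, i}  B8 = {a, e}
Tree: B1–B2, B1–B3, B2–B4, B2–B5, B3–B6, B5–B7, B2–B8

Yes; width 1.

Vertex coverage: the bags together contain {a, b, c, d, e, f, g, h, i}, the full vertex set. Edge coverage: each edge of G has both endpoints in at least one bag. Running intersection: for every vertex, the bags containing it form a connected subtree. All three properties hold, so this is a valid tree decomposition of width max|bag| − 1 = 1, and hence tw(G) ≤ 1.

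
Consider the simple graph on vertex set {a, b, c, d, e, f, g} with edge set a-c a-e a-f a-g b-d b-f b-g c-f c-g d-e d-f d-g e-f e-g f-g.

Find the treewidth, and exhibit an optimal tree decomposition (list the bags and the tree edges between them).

Every bag has size at most 4, so the width is 4 − 1 = 3 and tw(G) ≤ 3. Conversely, {d, e, f, g} is a clique of size 4, and the vertices of any clique must share a bag in every tree decomposition; so some bag has ≥ 4 vertices and tw(G) ≥ 3. Combining the bounds, tw(G) = 3.

Treewidth 3.
One optimal decomposition is:
Bags: B1 = {d, e, f, g}  B2 = {a, e, f, g}  B3 = {b, d, f, g}  B4 = {a, c, f, g}
Tree: B1–B2, B1–B3, B2–B4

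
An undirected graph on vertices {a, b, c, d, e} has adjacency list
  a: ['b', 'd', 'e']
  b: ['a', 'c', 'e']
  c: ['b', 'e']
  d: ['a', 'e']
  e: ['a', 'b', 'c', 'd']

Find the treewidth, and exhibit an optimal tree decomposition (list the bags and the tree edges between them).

Treewidth 2.
One optimal decomposition is:
Bags: B1 = {a, b, e}  B2 = {b, c, e}  B3 = {a, d, e}
Tree: B1–B2, B1–B3

Every bag has size at most 3, so the width is 3 − 1 = 2 and tw(G) ≤ 2. For the lower bound, the 3 vertices {b, c, e} are pairwise adjacent, and any tree decomposition puts a clique entirely inside one bag — forcing width ≥ 2. Hence tw(G) = 2 exactly.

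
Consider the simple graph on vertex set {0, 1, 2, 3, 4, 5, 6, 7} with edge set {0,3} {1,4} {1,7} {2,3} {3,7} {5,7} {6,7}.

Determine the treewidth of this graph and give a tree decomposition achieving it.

The largest bag has 2 vertices, giving width 1; this decomposition certifies tw(G) ≤ 1. Any graph with an edge has treewidth ≥ 1, and G has the edge 3–7. The upper and lower bounds meet at 1, so that is the treewidth.

Treewidth 1.
One optimal decomposition is:
Bags: B1 = {3, 7}  B2 = {6, 7}  B3 = {2, 3}  B4 = {5, 7}  B5 = {1, 7}  B6 = {1, 4}  B7 = {0, 3}
Tree: B1–B2, B1–B3, B2–B4, B2–B5, B5–B6, B3–B7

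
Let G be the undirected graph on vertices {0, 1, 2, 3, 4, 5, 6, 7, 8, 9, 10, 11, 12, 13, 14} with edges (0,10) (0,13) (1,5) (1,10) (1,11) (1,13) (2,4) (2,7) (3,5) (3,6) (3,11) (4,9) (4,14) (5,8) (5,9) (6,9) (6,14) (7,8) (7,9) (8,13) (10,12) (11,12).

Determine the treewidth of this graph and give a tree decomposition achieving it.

Treewidth 3.
Bags: B1 = {0, 10, 11, 12}  B2 = {0, 1, 10, 11}  B3 = {0, 1, 11, 13}  B4 = {1, 3, 11, 13}  B5 = {1, 3, 5, 13}  B6 = {3, 5, 8, 13}  B7 = {3, 5, 6, 8}  B8 = {5, 6, 8, 9}  B9 = {6, 7, 8, 9}  B10 = {6, 7, 9, 14}  B11 = {4, 7, 9, 14}  B12 = {2, 4, 7, 14}
Tree: B1–B2, B2–B3, B3–B4, B4–B5, B5–B6, B6–B7, B7–B8, B8–B9, B9–B10, B10–B11, B11–B12

The largest bag has 4 vertices, giving width 3; this decomposition certifies tw(G) ≤ 3. For the lower bound: the 4 vertex sets {0,10,12}, {11}, {1}, {3,5,8,13} are disjoint, each induces a connected subgraph, and every pair is joined by at least one edge of G. Contracting each set to a single vertex therefore yields K_{4} as a minor, and since treewidth is minor-monotone, tw(G) ≥ tw(K_{4}) = 3. The upper and lower bounds meet at 3, so that is the treewidth.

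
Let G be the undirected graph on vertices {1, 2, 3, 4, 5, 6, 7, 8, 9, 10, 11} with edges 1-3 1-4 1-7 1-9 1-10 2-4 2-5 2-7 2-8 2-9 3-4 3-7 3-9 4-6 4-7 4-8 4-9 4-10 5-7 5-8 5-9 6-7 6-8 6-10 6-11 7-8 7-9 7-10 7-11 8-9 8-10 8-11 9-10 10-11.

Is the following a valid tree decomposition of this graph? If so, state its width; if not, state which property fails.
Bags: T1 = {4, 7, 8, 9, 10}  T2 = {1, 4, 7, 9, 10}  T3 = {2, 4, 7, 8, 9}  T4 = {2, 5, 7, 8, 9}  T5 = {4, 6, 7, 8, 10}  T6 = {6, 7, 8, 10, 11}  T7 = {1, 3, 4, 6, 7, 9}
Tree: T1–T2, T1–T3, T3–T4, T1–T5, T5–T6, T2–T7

A tree decomposition must satisfy three properties: every vertex lies in some bag; for every edge, both endpoints lie together in some bag; and for every vertex, the bags containing it form a connected subtree. Here bags containing vertex 6 are not connected in the tree, so the decomposition is invalid.

No — bags containing vertex 6 are not connected in the tree.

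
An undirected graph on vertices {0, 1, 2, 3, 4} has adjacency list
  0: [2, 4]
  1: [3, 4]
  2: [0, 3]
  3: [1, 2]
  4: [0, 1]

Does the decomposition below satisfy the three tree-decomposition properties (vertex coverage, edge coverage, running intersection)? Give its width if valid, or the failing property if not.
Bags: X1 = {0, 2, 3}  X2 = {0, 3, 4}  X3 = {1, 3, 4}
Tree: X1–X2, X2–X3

Every vertex of G appears in some bag (union = {0, 1, 2, 3, 4}); every edge is covered by a bag; and for each vertex v the set of bags containing v is connected in the bag tree. The decomposition is therefore valid. The largest bag has 3 vertices, so the width is 2.

Yes; width 2.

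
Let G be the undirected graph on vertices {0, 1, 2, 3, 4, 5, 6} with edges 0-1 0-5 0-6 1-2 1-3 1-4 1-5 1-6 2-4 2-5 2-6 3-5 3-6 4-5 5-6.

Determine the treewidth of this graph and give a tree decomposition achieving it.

Each bag holds 4 vertices, so the decomposition has width 3, which upper-bounds the treewidth. For the lower bound, the 4 vertices {1, 2, 4, 5} are pairwise adjacent, and any tree decomposition puts a clique entirely inside one bag — forcing width ≥ 3. Hence tw(G) = 3 exactly.

Treewidth 3.
One optimal decomposition is:
Bags: B1 = {1, 2, 5, 6}  B2 = {1, 3, 5, 6}  B3 = {0, 1, 5, 6}  B4 = {1, 2, 4, 5}
Tree: B1–B2, B1–B3, B1–B4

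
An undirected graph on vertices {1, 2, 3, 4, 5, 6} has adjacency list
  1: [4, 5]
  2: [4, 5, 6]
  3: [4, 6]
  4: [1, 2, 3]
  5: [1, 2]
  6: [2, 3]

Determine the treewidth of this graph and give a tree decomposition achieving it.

The largest bag has 3 vertices, giving width 2; this decomposition certifies tw(G) ≤ 2. Since 5–1–4–2–5 is a cycle in G, G is not acyclic. Forests are exactly the graphs of treewidth ≤ 1, so tw(G) ≥ 2. Therefore the treewidth is 2.

Treewidth 2.
One optimal decomposition is:
Bags: B1 = {1, 2, 5}  B2 = {1, 2, 4}  B3 = {2, 4, 6}  B4 = {3, 4, 6}
Tree: B1–B2, B2–B3, B3–B4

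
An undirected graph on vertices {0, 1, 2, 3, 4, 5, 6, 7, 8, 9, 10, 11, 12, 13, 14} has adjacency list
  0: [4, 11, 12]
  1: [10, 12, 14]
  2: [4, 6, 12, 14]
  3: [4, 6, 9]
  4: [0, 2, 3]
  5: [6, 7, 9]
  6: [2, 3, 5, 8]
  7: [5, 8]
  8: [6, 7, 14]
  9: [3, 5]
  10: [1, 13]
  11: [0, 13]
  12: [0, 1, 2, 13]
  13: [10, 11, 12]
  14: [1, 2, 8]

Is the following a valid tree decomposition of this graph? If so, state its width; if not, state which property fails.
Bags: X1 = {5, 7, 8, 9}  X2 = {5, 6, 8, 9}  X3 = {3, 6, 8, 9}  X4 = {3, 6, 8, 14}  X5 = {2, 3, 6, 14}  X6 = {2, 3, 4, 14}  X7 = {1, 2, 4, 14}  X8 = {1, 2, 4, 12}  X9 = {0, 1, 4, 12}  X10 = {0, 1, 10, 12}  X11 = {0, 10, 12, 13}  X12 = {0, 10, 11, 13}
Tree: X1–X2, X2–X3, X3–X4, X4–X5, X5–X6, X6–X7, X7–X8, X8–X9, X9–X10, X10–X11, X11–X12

Vertex coverage: the bags together contain {0, 1, 2, 3, 4, 5, 6, 7, 8, 9, 10, 11, 12, 13, 14}, the full vertex set. Edge coverage: each edge of G has both endpoints in at least one bag. Running intersection: for every vertex, the bags containing it form a connected subtree. All three properties hold, so this is a valid tree decomposition of width max|bag| − 1 = 3, and hence tw(G) ≤ 3.

Yes; width 3.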